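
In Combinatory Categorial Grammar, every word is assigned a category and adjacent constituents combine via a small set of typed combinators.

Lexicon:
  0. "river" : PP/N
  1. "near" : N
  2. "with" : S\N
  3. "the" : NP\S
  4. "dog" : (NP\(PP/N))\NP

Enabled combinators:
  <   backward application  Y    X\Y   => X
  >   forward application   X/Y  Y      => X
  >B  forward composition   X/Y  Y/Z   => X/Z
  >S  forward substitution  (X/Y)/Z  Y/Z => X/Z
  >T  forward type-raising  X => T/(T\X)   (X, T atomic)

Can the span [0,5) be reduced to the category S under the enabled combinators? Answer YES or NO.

NO

PP/N N S\N NP\S (NP\(PP/N))\NP
CKY chart[0,5] = {N/(N\NP), NP, NP/(NP\NP), PP/(PP\NP), S/(S\NP)}; S ∉ chart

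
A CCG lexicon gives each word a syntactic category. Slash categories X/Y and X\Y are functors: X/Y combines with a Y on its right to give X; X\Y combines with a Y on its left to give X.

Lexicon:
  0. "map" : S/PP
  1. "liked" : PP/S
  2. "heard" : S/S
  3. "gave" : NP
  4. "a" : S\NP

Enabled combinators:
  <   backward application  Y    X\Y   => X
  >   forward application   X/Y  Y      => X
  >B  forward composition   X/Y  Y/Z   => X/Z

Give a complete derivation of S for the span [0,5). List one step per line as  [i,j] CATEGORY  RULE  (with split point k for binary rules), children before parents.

[0,5] S   >
  [0,1] "map" : S/PP
  [1,5] PP   >
    [1,3] PP/S   >B
      [1,2] "liked" : PP/S
      [2,3] "heard" : S/S
    [3,5] S   <
      [3,4] "gave" : NP
      [4,5] "a" : S\NP

[0,1] S/PP  lex  "map"
[1,2] PP/S  lex  "liked"
[2,3] S/S  lex  "heard"
[1,3] PP/S  >B  k=2
[3,4] NP  lex  "gave"
[4,5] S\NP  lex  "a"
[3,5] S  <  k=4
[1,5] PP  >  k=3
[0,5] S  >  k=1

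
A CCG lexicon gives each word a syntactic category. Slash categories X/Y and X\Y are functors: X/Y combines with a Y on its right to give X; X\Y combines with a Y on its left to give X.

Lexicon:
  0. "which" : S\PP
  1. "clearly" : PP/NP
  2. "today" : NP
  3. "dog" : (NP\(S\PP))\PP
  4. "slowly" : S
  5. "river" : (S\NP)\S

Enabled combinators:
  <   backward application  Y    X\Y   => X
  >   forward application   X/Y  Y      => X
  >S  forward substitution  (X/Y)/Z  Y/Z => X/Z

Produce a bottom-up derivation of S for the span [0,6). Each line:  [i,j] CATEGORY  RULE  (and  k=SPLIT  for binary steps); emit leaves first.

[0,1] S\PP  lex  "which"
[1,2] PP/NP  lex  "clearly"
[2,3] NP  lex  "today"
[1,3] PP  >  k=2
[3,4] (NP\(S\PP))\PP  lex  "dog"
[1,4] NP\(S\PP)  <  k=3
[0,4] NP  <  k=1
[4,5] S  lex  "slowly"
[5,6] (S\NP)\S  lex  "river"
[4,6] S\NP  <  k=5
[0,6] S  <  k=4

[0,6] S   <
  [0,4] NP   <
    [0,1] "which" : S\PP
    [1,4] NP\(S\PP)   <
      [1,3] PP   >
        [1,2] "clearly" : PP/NP
        [2,3] "today" : NP
      [3,4] "dog" : (NP\(S\PP))\PP
  [4,6] S\NP   <
    [4,5] "slowly" : S
    [5,6] "river" : (S\NP)\S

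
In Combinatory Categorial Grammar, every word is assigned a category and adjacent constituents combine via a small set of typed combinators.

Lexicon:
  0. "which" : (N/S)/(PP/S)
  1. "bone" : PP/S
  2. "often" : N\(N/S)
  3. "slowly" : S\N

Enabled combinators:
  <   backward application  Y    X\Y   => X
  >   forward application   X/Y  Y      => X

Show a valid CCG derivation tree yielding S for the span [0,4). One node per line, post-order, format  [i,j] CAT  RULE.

[0,1] (N/S)/(PP/S)  lex  "which"
[1,2] PP/S  lex  "bone"
[0,2] N/S  >  k=1
[2,3] N\(N/S)  lex  "often"
[0,3] N  <  k=2
[3,4] S\N  lex  "slowly"
[0,4] S  <  k=3

[0,4] S   <
  [0,3] N   <
    [0,2] N/S   >
      [0,1] "which" : (N/S)/(PP/S)
      [1,2] "bone" : PP/S
    [2,3] "often" : N\(N/S)
  [3,4] "slowly" : S\N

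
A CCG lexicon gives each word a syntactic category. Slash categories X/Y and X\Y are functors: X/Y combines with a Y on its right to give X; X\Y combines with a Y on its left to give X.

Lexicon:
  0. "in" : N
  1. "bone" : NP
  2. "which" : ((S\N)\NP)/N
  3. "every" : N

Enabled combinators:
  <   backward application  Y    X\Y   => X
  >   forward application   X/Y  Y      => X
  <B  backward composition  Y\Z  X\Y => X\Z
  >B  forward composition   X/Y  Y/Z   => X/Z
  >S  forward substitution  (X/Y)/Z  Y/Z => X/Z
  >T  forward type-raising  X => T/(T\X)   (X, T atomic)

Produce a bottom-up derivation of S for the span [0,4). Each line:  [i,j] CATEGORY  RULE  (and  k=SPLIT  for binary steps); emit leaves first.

[0,1] N  lex  "in"
[1,2] NP  lex  "bone"
[2,3] ((S\N)\NP)/N  lex  "which"
[3,4] N  lex  "every"
[2,4] (S\N)\NP  >  k=3
[1,4] S\N  <  k=2
[0,4] S  <  k=1

[0,4] S   <
  [0,1] "in" : N
  [1,4] S\N   <
    [1,2] "bone" : NP
    [2,4] (S\N)\NP   >
      [2,3] "which" : ((S\N)\NP)/N
      [3,4] "every" : N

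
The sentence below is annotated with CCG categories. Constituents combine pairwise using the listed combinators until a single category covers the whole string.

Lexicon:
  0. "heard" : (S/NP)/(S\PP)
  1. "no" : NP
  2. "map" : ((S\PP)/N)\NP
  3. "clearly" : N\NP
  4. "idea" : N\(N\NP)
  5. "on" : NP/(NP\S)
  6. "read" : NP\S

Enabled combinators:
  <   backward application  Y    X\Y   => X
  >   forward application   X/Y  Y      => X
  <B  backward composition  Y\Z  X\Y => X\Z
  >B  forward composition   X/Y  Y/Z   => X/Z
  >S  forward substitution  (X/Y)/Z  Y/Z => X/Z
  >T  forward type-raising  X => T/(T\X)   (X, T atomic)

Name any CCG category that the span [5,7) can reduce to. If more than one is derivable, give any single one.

NP

[0,7] S   >
  [0,5] S/NP   >
    [0,1] "heard" : (S/NP)/(S\PP)
    [1,5] S\PP   >
      [1,3] (S\PP)/N   <
        [1,2] "no" : NP
        [2,3] "map" : ((S\PP)/N)\NP
      [3,5] N   <
        [3,4] "clearly" : N\NP
        [4,5] "idea" : N\(N\NP)
  [5,7] NP   >
    [5,6] "on" : NP/(NP\S)
    [6,7] "read" : NP\S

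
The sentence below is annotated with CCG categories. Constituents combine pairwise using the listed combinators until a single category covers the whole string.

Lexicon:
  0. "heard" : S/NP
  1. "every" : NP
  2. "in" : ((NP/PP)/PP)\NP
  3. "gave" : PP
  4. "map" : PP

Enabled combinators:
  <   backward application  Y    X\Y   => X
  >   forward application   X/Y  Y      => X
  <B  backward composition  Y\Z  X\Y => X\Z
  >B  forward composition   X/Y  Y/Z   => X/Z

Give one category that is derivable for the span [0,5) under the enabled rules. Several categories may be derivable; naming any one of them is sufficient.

[0,5] S   >
  [0,1] "heard" : S/NP
  [1,5] NP   >
    [1,4] NP/PP   >
      [1,3] (NP/PP)/PP   <
        [1,2] "every" : NP
        [2,3] "in" : ((NP/PP)/PP)\NP
      [3,4] "gave" : PP
    [4,5] "map" : PP

S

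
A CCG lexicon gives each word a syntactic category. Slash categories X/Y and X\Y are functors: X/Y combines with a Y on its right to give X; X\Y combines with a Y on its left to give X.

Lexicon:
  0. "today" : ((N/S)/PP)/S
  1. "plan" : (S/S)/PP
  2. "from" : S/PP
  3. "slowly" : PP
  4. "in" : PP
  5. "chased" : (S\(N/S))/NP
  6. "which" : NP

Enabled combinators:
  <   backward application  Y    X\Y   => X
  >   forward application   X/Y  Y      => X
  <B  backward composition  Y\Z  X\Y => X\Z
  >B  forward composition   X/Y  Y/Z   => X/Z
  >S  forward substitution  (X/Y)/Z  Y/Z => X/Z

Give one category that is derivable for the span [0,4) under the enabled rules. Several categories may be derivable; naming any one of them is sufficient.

[0,7] S   <
  [0,5] N/S   >
    [0,4] (N/S)/PP   >
      [0,1] "today" : ((N/S)/PP)/S
      [1,4] S   >
        [1,3] S/PP   >S
          [1,2] "plan" : (S/S)/PP
          [2,3] "from" : S/PP
        [3,4] "slowly" : PP
    [4,5] "in" : PP
  [5,7] S\(N/S)   >
    [5,6] "chased" : (S\(N/S))/NP
    [6,7] "which" : NP

(N/S)/PP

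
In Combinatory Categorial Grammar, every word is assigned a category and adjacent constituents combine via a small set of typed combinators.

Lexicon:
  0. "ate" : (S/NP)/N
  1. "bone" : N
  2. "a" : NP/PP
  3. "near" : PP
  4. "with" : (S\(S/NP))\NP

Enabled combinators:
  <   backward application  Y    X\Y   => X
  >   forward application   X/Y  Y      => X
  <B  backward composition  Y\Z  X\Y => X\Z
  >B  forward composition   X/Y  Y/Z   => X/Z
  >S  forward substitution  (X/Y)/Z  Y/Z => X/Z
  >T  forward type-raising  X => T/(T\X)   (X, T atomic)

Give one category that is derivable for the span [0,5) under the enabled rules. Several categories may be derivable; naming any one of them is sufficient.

S

[0,5] S   <
  [0,2] S/NP   >
    [0,1] "ate" : (S/NP)/N
    [1,2] "bone" : N
  [2,5] S\(S/NP)   <
    [2,4] NP   >
      [2,3] "a" : NP/PP
      [3,4] "near" : PP
    [4,5] "with" : (S\(S/NP))\NP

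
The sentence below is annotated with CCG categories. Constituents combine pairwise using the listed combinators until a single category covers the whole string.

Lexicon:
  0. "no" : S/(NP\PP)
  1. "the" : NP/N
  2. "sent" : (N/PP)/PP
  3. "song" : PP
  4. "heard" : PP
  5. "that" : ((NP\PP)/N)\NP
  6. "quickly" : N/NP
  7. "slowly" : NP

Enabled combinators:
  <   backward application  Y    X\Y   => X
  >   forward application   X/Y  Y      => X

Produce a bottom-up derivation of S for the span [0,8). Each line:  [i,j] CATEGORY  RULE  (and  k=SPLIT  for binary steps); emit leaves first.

[0,1] S/(NP\PP)  lex  "no"
[1,2] NP/N  lex  "the"
[2,3] (N/PP)/PP  lex  "sent"
[3,4] PP  lex  "song"
[2,4] N/PP  >  k=3
[4,5] PP  lex  "heard"
[2,5] N  >  k=4
[1,5] NP  >  k=2
[5,6] ((NP\PP)/N)\NP  lex  "that"
[1,6] (NP\PP)/N  <  k=5
[6,7] N/NP  lex  "quickly"
[7,8] NP  lex  "slowly"
[6,8] N  >  k=7
[1,8] NP\PP  >  k=6
[0,8] S  >  k=1

[0,8] S   >
  [0,1] "no" : S/(NP\PP)
  [1,8] NP\PP   >
    [1,6] (NP\PP)/N   <
      [1,5] NP   >
        [1,2] "the" : NP/N
        [2,5] N   >
          [2,4] N/PP   >
            [2,3] "sent" : (N/PP)/PP
            [3,4] "song" : PP
          [4,5] "heard" : PP
      [5,6] "that" : ((NP\PP)/N)\NP
    [6,8] N   >
      [6,7] "quickly" : N/NP
      [7,8] "slowly" : NP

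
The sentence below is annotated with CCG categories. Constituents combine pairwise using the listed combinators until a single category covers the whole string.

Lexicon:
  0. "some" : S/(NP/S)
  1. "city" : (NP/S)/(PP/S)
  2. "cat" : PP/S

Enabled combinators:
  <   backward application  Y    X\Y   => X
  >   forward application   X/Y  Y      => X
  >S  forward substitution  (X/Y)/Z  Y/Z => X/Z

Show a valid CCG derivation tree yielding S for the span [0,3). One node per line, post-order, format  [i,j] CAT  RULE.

[0,3] S   >
  [0,1] "some" : S/(NP/S)
  [1,3] NP/S   >
    [1,2] "city" : (NP/S)/(PP/S)
    [2,3] "cat" : PP/S

[0,1] S/(NP/S)  lex  "some"
[1,2] (NP/S)/(PP/S)  lex  "city"
[2,3] PP/S  lex  "cat"
[1,3] NP/S  >  k=2
[0,3] S  >  k=1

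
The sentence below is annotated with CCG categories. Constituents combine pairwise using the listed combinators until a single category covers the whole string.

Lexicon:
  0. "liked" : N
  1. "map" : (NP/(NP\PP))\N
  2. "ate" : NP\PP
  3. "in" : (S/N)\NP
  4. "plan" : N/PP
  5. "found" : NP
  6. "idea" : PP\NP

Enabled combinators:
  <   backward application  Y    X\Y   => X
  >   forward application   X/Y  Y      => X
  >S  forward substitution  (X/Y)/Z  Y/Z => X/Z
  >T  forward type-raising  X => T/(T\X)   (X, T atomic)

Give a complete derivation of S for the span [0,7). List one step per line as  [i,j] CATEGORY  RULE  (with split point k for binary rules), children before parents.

[0,7] S   >
  [0,4] S/N   <
    [0,3] NP   >
      [0,2] NP/(NP\PP)   <
        [0,1] "liked" : N
        [1,2] "map" : (NP/(NP\PP))\N
      [2,3] "ate" : NP\PP
    [3,4] "in" : (S/N)\NP
  [4,7] N   >
    [4,5] "plan" : N/PP
    [5,7] PP   >
      [5,6] PP/(PP\NP)   >T
        [5,6] "found" : NP
      [6,7] "idea" : PP\NP

[0,1] N  lex  "liked"
[1,2] (NP/(NP\PP))\N  lex  "map"
[0,2] NP/(NP\PP)  <  k=1
[2,3] NP\PP  lex  "ate"
[0,3] NP  >  k=2
[3,4] (S/N)\NP  lex  "in"
[0,4] S/N  <  k=3
[4,5] N/PP  lex  "plan"
[5,6] NP  lex  "found"
[5,6] PP/(PP\NP)  >T
[6,7] PP\NP  lex  "idea"
[5,7] PP  >  k=6
[4,7] N  >  k=5
[0,7] S  >  k=4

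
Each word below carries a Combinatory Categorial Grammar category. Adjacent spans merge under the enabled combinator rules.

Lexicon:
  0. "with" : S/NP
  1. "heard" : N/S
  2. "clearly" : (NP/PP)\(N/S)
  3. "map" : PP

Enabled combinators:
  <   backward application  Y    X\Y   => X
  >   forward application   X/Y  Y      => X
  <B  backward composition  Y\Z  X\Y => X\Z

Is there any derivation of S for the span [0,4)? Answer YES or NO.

YES

[0,4] S   >
  [0,1] "with" : S/NP
  [1,4] NP   >
    [1,3] NP/PP   <
      [1,2] "heard" : N/S
      [2,3] "clearly" : (NP/PP)\(N/S)
    [3,4] "map" : PP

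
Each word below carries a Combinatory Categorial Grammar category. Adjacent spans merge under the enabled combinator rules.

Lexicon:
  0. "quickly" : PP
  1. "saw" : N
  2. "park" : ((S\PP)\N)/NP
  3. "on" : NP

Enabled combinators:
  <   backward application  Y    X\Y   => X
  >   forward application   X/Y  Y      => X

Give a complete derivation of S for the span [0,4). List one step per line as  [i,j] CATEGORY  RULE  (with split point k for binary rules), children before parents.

[0,1] PP  lex  "quickly"
[1,2] N  lex  "saw"
[2,3] ((S\PP)\N)/NP  lex  "park"
[3,4] NP  lex  "on"
[2,4] (S\PP)\N  >  k=3
[1,4] S\PP  <  k=2
[0,4] S  <  k=1

[0,4] S   <
  [0,1] "quickly" : PP
  [1,4] S\PP   <
    [1,2] "saw" : N
    [2,4] (S\PP)\N   >
      [2,3] "park" : ((S\PP)\N)/NP
      [3,4] "on" : NP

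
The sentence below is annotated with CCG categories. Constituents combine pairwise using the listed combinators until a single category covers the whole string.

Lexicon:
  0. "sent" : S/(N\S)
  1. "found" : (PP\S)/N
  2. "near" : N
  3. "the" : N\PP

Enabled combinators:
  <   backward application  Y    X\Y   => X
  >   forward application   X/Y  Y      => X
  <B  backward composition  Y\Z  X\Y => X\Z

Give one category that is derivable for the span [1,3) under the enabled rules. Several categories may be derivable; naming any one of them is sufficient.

[0,4] S   >
  [0,1] "sent" : S/(N\S)
  [1,4] N\S   <B
    [1,3] PP\S   >
      [1,2] "found" : (PP\S)/N
      [2,3] "near" : N
    [3,4] "the" : N\PP

PP\S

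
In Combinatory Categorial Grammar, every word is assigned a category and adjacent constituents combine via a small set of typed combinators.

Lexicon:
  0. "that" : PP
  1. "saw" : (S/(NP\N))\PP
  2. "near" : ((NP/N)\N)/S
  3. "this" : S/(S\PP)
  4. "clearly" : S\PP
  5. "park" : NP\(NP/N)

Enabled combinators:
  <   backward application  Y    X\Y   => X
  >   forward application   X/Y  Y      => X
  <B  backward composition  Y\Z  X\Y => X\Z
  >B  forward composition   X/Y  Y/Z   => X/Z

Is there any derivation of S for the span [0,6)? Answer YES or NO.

YES

[0,6] S   >
  [0,2] S/(NP\N)   <
    [0,1] "that" : PP
    [1,2] "saw" : (S/(NP\N))\PP
  [2,6] NP\N   <B
    [2,5] (NP/N)\N   >
      [2,3] "near" : ((NP/N)\N)/S
      [3,5] S   >
        [3,4] "this" : S/(S\PP)
        [4,5] "clearly" : S\PP
    [5,6] "park" : NP\(NP/N)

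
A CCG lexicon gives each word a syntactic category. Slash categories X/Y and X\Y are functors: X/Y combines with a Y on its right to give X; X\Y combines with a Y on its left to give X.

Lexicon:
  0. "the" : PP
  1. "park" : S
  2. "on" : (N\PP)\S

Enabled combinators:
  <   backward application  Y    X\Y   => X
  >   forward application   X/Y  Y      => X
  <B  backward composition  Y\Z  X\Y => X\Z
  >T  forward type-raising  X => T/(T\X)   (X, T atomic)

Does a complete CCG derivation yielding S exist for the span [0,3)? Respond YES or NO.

NO

PP S (N\PP)\S
CKY chart[0,3] = {N, N/(N\N), NP/(NP\N), PP/(PP\N), S/(S\N)}; S ∉ chart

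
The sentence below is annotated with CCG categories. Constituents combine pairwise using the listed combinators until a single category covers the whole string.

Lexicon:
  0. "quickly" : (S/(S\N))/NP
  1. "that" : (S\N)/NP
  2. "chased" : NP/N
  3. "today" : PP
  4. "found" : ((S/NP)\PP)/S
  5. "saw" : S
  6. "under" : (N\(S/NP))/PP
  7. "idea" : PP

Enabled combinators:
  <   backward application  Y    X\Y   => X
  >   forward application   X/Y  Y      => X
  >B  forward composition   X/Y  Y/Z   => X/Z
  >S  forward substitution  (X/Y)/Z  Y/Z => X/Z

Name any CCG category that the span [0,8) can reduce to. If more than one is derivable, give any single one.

S

[0,8] S   >
  [0,3] S/N   >B
    [0,2] S/NP   >S
      [0,1] "quickly" : (S/(S\N))/NP
      [1,2] "that" : (S\N)/NP
    [2,3] "chased" : NP/N
  [3,8] N   <
    [3,6] S/NP   <
      [3,4] "today" : PP
      [4,6] (S/NP)\PP   >
        [4,5] "found" : ((S/NP)\PP)/S
        [5,6] "saw" : S
    [6,8] N\(S/NP)   >
      [6,7] "under" : (N\(S/NP))/PP
      [7,8] "idea" : PP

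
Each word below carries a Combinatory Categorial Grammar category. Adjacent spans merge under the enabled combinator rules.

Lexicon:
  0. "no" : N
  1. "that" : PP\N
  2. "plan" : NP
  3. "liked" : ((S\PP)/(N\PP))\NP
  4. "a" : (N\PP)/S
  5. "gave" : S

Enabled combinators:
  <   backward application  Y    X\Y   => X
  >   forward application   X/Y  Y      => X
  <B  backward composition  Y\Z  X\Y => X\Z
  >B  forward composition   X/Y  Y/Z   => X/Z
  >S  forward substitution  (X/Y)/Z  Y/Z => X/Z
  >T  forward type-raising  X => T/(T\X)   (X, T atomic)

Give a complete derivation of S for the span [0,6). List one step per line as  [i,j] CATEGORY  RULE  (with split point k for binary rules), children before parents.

[0,1] N  lex  "no"
[1,2] PP\N  lex  "that"
[0,2] PP  <  k=1
[2,3] NP  lex  "plan"
[3,4] ((S\PP)/(N\PP))\NP  lex  "liked"
[2,4] (S\PP)/(N\PP)  <  k=3
[4,5] (N\PP)/S  lex  "a"
[5,6] S  lex  "gave"
[4,6] N\PP  >  k=5
[2,6] S\PP  >  k=4
[0,6] S  <  k=2

[0,6] S   <
  [0,2] PP   <
    [0,1] "no" : N
    [1,2] "that" : PP\N
  [2,6] S\PP   >
    [2,4] (S\PP)/(N\PP)   <
      [2,3] "plan" : NP
      [3,4] "liked" : ((S\PP)/(N\PP))\NP
    [4,6] N\PP   >
      [4,5] "a" : (N\PP)/S
      [5,6] "gave" : S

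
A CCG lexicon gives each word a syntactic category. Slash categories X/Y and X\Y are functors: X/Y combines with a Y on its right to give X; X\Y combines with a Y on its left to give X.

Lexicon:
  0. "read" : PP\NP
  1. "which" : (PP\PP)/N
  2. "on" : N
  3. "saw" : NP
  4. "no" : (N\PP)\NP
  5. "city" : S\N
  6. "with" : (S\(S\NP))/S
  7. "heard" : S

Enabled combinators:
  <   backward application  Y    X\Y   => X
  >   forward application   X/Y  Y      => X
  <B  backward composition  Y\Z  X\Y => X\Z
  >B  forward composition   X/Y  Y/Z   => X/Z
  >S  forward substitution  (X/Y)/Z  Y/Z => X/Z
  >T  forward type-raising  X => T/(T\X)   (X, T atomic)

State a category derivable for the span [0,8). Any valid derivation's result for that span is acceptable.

[0,8] S   <
  [0,6] S\NP   <B
    [0,3] PP\NP   <B
      [0,1] "read" : PP\NP
      [1,3] PP\PP   >
        [1,2] "which" : (PP\PP)/N
        [2,3] "on" : N
    [3,6] S\PP   <B
      [3,5] N\PP   <
        [3,4] "saw" : NP
        [4,5] "no" : (N\PP)\NP
      [5,6] "city" : S\N
  [6,8] S\(S\NP)   >
    [6,7] "with" : (S\(S\NP))/S
    [7,8] "heard" : S

S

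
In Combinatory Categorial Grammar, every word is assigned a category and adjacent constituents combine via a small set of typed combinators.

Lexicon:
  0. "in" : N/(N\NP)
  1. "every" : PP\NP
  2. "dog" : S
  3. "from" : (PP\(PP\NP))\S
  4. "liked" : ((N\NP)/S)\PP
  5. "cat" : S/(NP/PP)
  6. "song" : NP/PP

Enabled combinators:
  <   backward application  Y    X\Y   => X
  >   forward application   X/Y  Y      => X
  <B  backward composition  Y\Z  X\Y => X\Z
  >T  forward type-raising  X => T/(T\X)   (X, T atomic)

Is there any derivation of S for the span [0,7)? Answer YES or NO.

NO

N/(N\NP) PP\NP S (PP\(PP\NP))\S ((N\NP)/S)\PP S/(NP/PP) NP/PP
CKY chart[0,7] = {N, N/(N\N), NP/(NP\N), PP/(PP\N), S/(S\N)}; S ∉ chart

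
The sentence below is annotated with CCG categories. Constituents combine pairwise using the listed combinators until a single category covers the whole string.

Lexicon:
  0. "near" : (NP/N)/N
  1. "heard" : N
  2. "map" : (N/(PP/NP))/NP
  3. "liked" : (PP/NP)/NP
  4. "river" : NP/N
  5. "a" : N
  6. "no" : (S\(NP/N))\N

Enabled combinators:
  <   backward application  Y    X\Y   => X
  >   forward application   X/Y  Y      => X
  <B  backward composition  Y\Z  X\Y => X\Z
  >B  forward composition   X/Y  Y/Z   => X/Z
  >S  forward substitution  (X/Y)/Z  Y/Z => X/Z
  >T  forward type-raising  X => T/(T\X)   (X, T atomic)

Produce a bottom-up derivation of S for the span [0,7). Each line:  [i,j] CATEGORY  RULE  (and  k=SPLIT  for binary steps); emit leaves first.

[0,7] S   <
  [0,2] NP/N   >
    [0,1] "near" : (NP/N)/N
    [1,2] "heard" : N
  [2,7] S\(NP/N)   <
    [2,6] N   >
      [2,4] N/NP   >S
        [2,3] "map" : (N/(PP/NP))/NP
        [3,4] "liked" : (PP/NP)/NP
      [4,6] NP   >
        [4,5] "river" : NP/N
        [5,6] "a" : N
    [6,7] "no" : (S\(NP/N))\N

[0,1] (NP/N)/N  lex  "near"
[1,2] N  lex  "heard"
[0,2] NP/N  >  k=1
[2,3] (N/(PP/NP))/NP  lex  "map"
[3,4] (PP/NP)/NP  lex  "liked"
[2,4] N/NP  >S  k=3
[4,5] NP/N  lex  "river"
[5,6] N  lex  "a"
[4,6] NP  >  k=5
[2,6] N  >  k=4
[6,7] (S\(NP/N))\N  lex  "no"
[2,7] S\(NP/N)  <  k=6
[0,7] S  <  k=2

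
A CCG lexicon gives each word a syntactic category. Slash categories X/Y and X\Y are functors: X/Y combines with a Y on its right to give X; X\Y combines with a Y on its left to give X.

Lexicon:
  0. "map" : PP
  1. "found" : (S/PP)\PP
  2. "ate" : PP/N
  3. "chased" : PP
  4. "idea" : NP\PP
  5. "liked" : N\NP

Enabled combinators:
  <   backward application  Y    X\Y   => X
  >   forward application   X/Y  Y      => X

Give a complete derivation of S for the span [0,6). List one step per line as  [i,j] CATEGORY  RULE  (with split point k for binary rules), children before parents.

[0,6] S   >
  [0,2] S/PP   <
    [0,1] "map" : PP
    [1,2] "found" : (S/PP)\PP
  [2,6] PP   >
    [2,3] "ate" : PP/N
    [3,6] N   <
      [3,5] NP   <
        [3,4] "chased" : PP
        [4,5] "idea" : NP\PP
      [5,6] "liked" : N\NP

[0,1] PP  lex  "map"
[1,2] (S/PP)\PP  lex  "found"
[0,2] S/PP  <  k=1
[2,3] PP/N  lex  "ate"
[3,4] PP  lex  "chased"
[4,5] NP\PP  lex  "idea"
[3,5] NP  <  k=4
[5,6] N\NP  lex  "liked"
[3,6] N  <  k=5
[2,6] PP  >  k=3
[0,6] S  >  k=2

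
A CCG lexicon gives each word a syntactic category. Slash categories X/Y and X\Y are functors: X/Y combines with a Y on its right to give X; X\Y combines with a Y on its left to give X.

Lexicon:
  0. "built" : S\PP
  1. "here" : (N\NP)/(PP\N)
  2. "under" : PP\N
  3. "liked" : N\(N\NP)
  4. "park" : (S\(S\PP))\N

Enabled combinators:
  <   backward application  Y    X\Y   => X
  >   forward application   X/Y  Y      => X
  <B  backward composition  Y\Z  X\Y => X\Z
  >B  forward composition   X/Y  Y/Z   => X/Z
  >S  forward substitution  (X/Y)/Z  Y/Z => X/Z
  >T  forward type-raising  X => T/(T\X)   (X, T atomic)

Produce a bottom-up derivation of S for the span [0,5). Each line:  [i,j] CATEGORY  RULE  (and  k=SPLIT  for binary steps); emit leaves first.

[0,1] S\PP  lex  "built"
[1,2] (N\NP)/(PP\N)  lex  "here"
[2,3] PP\N  lex  "under"
[1,3] N\NP  >  k=2
[3,4] N\(N\NP)  lex  "liked"
[1,4] N  <  k=3
[4,5] (S\(S\PP))\N  lex  "park"
[1,5] S\(S\PP)  <  k=4
[0,5] S  <  k=1

[0,5] S   <
  [0,1] "built" : S\PP
  [1,5] S\(S\PP)   <
    [1,4] N   <
      [1,3] N\NP   >
        [1,2] "here" : (N\NP)/(PP\N)
        [2,3] "under" : PP\N
      [3,4] "liked" : N\(N\NP)
    [4,5] "park" : (S\(S\PP))\N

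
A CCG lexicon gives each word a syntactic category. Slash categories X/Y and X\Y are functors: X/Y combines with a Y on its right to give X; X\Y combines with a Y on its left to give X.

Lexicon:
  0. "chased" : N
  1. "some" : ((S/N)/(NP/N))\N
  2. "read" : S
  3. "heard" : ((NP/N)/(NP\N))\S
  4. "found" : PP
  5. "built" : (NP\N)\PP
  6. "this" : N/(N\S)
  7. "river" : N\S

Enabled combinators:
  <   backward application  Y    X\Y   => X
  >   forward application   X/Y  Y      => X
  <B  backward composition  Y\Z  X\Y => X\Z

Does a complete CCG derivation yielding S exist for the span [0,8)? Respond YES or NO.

[0,8] S   >
  [0,6] S/N   >
    [0,2] (S/N)/(NP/N)   <
      [0,1] "chased" : N
      [1,2] "some" : ((S/N)/(NP/N))\N
    [2,6] NP/N   >
      [2,4] (NP/N)/(NP\N)   <
        [2,3] "read" : S
        [3,4] "heard" : ((NP/N)/(NP\N))\S
      [4,6] NP\N   <
        [4,5] "found" : PP
        [5,6] "built" : (NP\N)\PP
  [6,8] N   >
    [6,7] "this" : N/(N\S)
    [7,8] "river" : N\S

YES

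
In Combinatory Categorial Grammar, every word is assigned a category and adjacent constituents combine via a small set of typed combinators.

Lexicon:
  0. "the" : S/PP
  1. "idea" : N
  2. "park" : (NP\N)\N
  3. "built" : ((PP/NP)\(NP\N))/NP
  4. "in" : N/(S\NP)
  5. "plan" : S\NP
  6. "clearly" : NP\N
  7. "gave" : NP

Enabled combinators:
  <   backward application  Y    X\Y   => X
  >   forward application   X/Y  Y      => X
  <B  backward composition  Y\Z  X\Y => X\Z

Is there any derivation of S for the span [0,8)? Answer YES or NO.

[0,8] S   >
  [0,1] "the" : S/PP
  [1,8] PP   >
    [1,7] PP/NP   <
      [1,3] NP\N   <
        [1,2] "idea" : N
        [2,3] "park" : (NP\N)\N
      [3,7] (PP/NP)\(NP\N)   >
        [3,4] "built" : ((PP/NP)\(NP\N))/NP
        [4,7] NP   <
          [4,6] N   >
            [4,5] "in" : N/(S\NP)
            [5,6] "plan" : S\NP
          [6,7] "clearly" : NP\N
    [7,8] "gave" : NP

YES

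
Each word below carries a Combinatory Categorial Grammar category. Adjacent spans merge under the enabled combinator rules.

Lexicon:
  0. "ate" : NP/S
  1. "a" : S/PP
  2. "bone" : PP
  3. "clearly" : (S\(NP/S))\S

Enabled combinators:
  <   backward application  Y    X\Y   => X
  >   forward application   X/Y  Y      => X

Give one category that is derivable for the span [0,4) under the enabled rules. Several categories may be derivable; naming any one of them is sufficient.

S

[0,4] S   <
  [0,1] "ate" : NP/S
  [1,4] S\(NP/S)   <
    [1,3] S   >
      [1,2] "a" : S/PP
      [2,3] "bone" : PP
    [3,4] "clearly" : (S\(NP/S))\S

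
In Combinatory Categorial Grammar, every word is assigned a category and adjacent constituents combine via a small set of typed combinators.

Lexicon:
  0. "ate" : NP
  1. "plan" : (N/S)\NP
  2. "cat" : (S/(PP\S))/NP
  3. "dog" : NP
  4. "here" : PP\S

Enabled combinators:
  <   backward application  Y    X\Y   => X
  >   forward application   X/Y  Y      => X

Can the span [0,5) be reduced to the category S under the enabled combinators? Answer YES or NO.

NO

NP (N/S)\NP (S/(PP\S))/NP NP PP\S
CKY chart[0,5] = {N}; S ∉ chart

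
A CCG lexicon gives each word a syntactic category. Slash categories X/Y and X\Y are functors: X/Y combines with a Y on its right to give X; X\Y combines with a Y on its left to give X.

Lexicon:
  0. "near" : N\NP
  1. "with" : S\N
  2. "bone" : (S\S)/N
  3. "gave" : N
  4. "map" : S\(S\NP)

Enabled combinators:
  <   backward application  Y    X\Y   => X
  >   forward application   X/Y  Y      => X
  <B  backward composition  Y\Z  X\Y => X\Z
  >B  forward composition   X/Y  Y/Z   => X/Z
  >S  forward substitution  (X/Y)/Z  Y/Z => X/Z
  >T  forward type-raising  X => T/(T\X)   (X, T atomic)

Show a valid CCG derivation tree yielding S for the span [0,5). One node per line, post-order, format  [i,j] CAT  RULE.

[0,1] N\NP  lex  "near"
[1,2] S\N  lex  "with"
[2,3] (S\S)/N  lex  "bone"
[3,4] N  lex  "gave"
[2,4] S\S  >  k=3
[1,4] S\N  <B  k=2
[0,4] S\NP  <B  k=1
[4,5] S\(S\NP)  lex  "map"
[0,5] S  <  k=4

[0,5] S   <
  [0,4] S\NP   <B
    [0,1] "near" : N\NP
    [1,4] S\N   <B
      [1,2] "with" : S\N
      [2,4] S\S   >
        [2,3] "bone" : (S\S)/N
        [3,4] "gave" : N
  [4,5] "map" : S\(S\NP)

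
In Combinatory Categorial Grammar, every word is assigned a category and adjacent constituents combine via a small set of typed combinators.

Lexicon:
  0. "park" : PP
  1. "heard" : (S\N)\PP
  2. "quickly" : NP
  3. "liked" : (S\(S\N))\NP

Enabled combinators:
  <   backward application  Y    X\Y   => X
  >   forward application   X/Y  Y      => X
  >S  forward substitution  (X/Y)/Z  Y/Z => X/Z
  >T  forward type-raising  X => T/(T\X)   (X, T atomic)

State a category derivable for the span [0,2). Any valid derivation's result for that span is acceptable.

S\N

[0,4] S   <
  [0,2] S\N   <
    [0,1] "park" : PP
    [1,2] "heard" : (S\N)\PP
  [2,4] S\(S\N)   <
    [2,3] "quickly" : NP
    [3,4] "liked" : (S\(S\N))\NP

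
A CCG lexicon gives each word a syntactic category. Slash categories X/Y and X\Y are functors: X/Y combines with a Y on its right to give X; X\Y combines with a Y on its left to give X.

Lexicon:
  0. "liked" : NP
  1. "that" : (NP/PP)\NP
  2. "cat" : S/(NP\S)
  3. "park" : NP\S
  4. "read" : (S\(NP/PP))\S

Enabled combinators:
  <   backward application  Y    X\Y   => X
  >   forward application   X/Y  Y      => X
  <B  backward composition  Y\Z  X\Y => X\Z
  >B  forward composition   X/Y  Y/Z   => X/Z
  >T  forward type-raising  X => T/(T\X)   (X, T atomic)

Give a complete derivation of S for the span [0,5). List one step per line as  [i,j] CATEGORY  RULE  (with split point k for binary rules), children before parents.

[0,5] S   <
  [0,1] "liked" : NP
  [1,5] S\NP   <B
    [1,2] "that" : (NP/PP)\NP
    [2,5] S\(NP/PP)   <
      [2,4] S   >
        [2,3] "cat" : S/(NP\S)
        [3,4] "park" : NP\S
      [4,5] "read" : (S\(NP/PP))\S

[0,1] NP  lex  "liked"
[1,2] (NP/PP)\NP  lex  "that"
[2,3] S/(NP\S)  lex  "cat"
[3,4] NP\S  lex  "park"
[2,4] S  >  k=3
[4,5] (S\(NP/PP))\S  lex  "read"
[2,5] S\(NP/PP)  <  k=4
[1,5] S\NP  <B  k=2
[0,5] S  <  k=1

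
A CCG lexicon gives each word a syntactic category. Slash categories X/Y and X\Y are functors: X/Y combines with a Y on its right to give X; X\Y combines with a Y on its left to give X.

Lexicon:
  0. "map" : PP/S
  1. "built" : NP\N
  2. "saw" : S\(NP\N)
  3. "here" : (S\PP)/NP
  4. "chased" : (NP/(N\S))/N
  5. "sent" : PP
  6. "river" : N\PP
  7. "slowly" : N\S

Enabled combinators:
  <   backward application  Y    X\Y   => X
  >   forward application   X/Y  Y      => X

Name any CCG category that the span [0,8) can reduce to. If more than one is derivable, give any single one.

S

[0,8] S   <
  [0,3] PP   >
    [0,1] "map" : PP/S
    [1,3] S   <
      [1,2] "built" : NP\N
      [2,3] "saw" : S\(NP\N)
  [3,8] S\PP   >
    [3,4] "here" : (S\PP)/NP
    [4,8] NP   >
      [4,7] NP/(N\S)   >
        [4,5] "chased" : (NP/(N\S))/N
        [5,7] N   <
          [5,6] "sent" : PP
          [6,7] "river" : N\PP
      [7,8] "slowly" : N\S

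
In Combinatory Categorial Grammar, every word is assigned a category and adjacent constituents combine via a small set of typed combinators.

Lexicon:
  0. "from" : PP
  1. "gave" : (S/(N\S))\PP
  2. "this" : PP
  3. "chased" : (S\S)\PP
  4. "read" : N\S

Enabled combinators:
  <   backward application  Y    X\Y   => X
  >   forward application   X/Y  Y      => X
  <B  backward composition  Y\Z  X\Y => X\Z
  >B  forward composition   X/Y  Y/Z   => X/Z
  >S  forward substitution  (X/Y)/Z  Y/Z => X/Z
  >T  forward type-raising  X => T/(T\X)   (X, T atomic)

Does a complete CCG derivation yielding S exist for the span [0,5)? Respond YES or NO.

[0,5] S   >
  [0,2] S/(N\S)   <
    [0,1] "from" : PP
    [1,2] "gave" : (S/(N\S))\PP
  [2,5] N\S   <B
    [2,4] S\S   <
      [2,3] "this" : PP
      [3,4] "chased" : (S\S)\PP
    [4,5] "read" : N\S

YES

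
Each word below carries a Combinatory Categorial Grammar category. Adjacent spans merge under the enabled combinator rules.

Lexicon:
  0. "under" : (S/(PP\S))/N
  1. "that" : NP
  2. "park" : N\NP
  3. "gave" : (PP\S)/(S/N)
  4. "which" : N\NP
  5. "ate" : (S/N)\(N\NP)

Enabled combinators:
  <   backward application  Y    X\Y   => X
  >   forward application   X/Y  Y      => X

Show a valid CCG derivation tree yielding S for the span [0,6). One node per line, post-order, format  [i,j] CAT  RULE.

[0,6] S   >
  [0,3] S/(PP\S)   >
    [0,1] "under" : (S/(PP\S))/N
    [1,3] N   <
      [1,2] "that" : NP
      [2,3] "park" : N\NP
  [3,6] PP\S   >
    [3,4] "gave" : (PP\S)/(S/N)
    [4,6] S/N   <
      [4,5] "which" : N\NP
      [5,6] "ate" : (S/N)\(N\NP)

[0,1] (S/(PP\S))/N  lex  "under"
[1,2] NP  lex  "that"
[2,3] N\NP  lex  "park"
[1,3] N  <  k=2
[0,3] S/(PP\S)  >  k=1
[3,4] (PP\S)/(S/N)  lex  "gave"
[4,5] N\NP  lex  "which"
[5,6] (S/N)\(N\NP)  lex  "ate"
[4,6] S/N  <  k=5
[3,6] PP\S  >  k=4
[0,6] S  >  k=3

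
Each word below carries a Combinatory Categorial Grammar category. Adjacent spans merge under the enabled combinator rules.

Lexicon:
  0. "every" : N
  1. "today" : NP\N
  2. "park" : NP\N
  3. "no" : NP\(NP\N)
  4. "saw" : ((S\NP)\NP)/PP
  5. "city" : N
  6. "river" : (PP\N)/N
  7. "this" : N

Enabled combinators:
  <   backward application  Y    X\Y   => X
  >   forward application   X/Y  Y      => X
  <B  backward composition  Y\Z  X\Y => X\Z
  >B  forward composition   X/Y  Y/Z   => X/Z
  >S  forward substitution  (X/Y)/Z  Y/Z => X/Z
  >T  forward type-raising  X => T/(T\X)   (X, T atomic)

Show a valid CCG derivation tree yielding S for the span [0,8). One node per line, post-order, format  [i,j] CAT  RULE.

[0,1] N  lex  "every"
[1,2] NP\N  lex  "today"
[0,2] NP  <  k=1
[2,3] NP\N  lex  "park"
[3,4] NP\(NP\N)  lex  "no"
[2,4] NP  <  k=3
[4,5] ((S\NP)\NP)/PP  lex  "saw"
[5,6] N  lex  "city"
[6,7] (PP\N)/N  lex  "river"
[7,8] N  lex  "this"
[6,8] PP\N  >  k=7
[5,8] PP  <  k=6
[4,8] (S\NP)\NP  >  k=5
[2,8] S\NP  <  k=4
[0,8] S  <  k=2

[0,8] S   <
  [0,2] NP   <
    [0,1] "every" : N
    [1,2] "today" : NP\N
  [2,8] S\NP   <
    [2,4] NP   <
      [2,3] "park" : NP\N
      [3,4] "no" : NP\(NP\N)
    [4,8] (S\NP)\NP   >
      [4,5] "saw" : ((S\NP)\NP)/PP
      [5,8] PP   <
        [5,6] "city" : N
        [6,8] PP\N   >
          [6,7] "river" : (PP\N)/N
          [7,8] "this" : N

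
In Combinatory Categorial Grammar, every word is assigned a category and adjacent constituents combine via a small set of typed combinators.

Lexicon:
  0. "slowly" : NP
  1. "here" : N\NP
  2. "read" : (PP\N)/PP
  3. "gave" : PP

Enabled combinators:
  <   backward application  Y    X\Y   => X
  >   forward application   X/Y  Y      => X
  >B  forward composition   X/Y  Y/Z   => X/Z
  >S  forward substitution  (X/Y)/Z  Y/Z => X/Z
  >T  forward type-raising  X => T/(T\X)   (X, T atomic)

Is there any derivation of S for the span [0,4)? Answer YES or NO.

NO

NP N\NP (PP\N)/PP PP
CKY chart[0,4] = {N/(N\PP), NP/(NP\PP), PP, PP/(PP\PP), S/(S\PP)}; S ∉ chart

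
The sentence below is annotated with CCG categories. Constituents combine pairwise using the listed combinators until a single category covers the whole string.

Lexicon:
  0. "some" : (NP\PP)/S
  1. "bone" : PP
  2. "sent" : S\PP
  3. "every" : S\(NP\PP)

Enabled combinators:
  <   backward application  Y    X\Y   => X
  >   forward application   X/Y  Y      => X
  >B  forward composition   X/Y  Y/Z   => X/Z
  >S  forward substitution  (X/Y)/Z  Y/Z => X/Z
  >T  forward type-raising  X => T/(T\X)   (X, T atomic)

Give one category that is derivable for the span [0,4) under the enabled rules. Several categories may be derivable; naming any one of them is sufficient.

[0,4] S   <
  [0,3] NP\PP   >
    [0,1] "some" : (NP\PP)/S
    [1,3] S   >
      [1,2] S/(S\PP)   >T
        [1,2] "bone" : PP
      [2,3] "sent" : S\PP
  [3,4] "every" : S\(NP\PP)

S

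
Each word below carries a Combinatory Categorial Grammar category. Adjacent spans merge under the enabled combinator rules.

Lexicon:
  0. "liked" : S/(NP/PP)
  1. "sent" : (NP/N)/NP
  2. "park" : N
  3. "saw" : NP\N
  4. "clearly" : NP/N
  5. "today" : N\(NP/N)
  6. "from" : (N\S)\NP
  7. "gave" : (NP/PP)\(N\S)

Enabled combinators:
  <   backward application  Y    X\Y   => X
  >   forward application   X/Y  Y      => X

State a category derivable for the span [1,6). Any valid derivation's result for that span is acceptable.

[0,8] S   >
  [0,1] "liked" : S/(NP/PP)
  [1,8] NP/PP   <
    [1,7] N\S   <
      [1,6] NP   >
        [1,4] NP/N   >
          [1,2] "sent" : (NP/N)/NP
          [2,4] NP   <
            [2,3] "park" : N
            [3,4] "saw" : NP\N
        [4,6] N   <
          [4,5] "clearly" : NP/N
          [5,6] "today" : N\(NP/N)
      [6,7] "from" : (N\S)\NP
    [7,8] "gave" : (NP/PP)\(N\S)

NP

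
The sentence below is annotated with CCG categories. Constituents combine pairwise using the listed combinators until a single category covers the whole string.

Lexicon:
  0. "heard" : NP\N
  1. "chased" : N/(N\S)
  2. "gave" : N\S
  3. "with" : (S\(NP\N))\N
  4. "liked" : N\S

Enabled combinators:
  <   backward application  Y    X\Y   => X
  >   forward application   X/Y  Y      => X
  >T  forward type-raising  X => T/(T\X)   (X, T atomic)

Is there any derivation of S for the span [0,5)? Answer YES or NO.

NP\N N/(N\S) N\S (S\(NP\N))\N N\S
CKY chart[0,5] = {N, N/(N\N), NP/(NP\N), PP/(PP\N), S/(S\N)}; S ∉ chart

NO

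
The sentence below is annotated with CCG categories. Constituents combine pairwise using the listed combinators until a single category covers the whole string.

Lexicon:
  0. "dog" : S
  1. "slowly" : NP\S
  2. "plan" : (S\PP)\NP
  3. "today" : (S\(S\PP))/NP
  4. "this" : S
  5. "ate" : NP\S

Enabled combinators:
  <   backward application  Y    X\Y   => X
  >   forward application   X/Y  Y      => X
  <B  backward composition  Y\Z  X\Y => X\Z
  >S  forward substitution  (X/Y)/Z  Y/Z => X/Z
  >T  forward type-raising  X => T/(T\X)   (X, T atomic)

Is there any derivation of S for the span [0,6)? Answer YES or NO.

[0,6] S   <
  [0,3] S\PP   <
    [0,2] NP   >
      [0,1] NP/(NP\S)   >T
        [0,1] "dog" : S
      [1,2] "slowly" : NP\S
    [2,3] "plan" : (S\PP)\NP
  [3,6] S\(S\PP)   >
    [3,4] "today" : (S\(S\PP))/NP
    [4,6] NP   >
      [4,5] NP/(NP\S)   >T
        [4,5] "this" : S
      [5,6] "ate" : NP\S

YES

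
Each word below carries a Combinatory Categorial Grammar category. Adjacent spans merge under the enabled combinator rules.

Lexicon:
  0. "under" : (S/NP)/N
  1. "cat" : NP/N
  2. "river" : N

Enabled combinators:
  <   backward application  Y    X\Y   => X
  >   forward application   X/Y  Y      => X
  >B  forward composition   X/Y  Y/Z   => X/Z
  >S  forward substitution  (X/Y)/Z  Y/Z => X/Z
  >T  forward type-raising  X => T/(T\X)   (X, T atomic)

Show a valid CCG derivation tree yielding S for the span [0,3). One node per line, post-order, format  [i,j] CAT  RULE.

[0,1] (S/NP)/N  lex  "under"
[1,2] NP/N  lex  "cat"
[0,2] S/N  >S  k=1
[2,3] N  lex  "river"
[0,3] S  >  k=2

[0,3] S   >
  [0,2] S/N   >S
    [0,1] "under" : (S/NP)/N
    [1,2] "cat" : NP/N
  [2,3] "river" : N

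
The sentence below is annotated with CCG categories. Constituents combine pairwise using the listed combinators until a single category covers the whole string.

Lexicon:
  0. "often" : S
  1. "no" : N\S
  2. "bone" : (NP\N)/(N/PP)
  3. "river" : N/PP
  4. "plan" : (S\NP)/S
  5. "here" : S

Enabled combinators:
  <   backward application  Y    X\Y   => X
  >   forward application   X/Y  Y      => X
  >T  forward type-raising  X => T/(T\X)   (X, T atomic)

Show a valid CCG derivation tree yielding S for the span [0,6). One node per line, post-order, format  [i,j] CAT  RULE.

[0,1] S  lex  "often"
[1,2] N\S  lex  "no"
[0,2] N  <  k=1
[2,3] (NP\N)/(N/PP)  lex  "bone"
[3,4] N/PP  lex  "river"
[2,4] NP\N  >  k=3
[0,4] NP  <  k=2
[4,5] (S\NP)/S  lex  "plan"
[5,6] S  lex  "here"
[4,6] S\NP  >  k=5
[0,6] S  <  k=4

[0,6] S   <
  [0,4] NP   <
    [0,2] N   <
      [0,1] "often" : S
      [1,2] "no" : N\S
    [2,4] NP\N   >
      [2,3] "bone" : (NP\N)/(N/PP)
      [3,4] "river" : N/PP
  [4,6] S\NP   >
    [4,5] "plan" : (S\NP)/S
    [5,6] "here" : S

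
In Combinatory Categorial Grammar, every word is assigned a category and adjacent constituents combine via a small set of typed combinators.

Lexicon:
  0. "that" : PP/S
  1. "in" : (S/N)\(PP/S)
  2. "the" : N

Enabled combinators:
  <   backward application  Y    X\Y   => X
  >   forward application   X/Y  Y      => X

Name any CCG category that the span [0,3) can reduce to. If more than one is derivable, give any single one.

S

[0,3] S   >
  [0,2] S/N   <
    [0,1] "that" : PP/S
    [1,2] "in" : (S/N)\(PP/S)
  [2,3] "the" : N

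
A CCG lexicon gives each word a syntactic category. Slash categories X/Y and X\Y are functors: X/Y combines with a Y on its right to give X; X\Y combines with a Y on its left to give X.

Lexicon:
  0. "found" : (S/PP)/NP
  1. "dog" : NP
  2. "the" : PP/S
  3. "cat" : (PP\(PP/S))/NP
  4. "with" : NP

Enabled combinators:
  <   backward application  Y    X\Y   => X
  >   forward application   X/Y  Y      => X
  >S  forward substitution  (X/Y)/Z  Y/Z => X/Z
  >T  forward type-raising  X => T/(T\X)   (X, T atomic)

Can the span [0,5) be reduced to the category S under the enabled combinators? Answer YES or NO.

YES

[0,5] S   >
  [0,2] S/PP   >
    [0,1] "found" : (S/PP)/NP
    [1,2] "dog" : NP
  [2,5] PP   <
    [2,3] "the" : PP/S
    [3,5] PP\(PP/S)   >
      [3,4] "cat" : (PP\(PP/S))/NP
      [4,5] "with" : NP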